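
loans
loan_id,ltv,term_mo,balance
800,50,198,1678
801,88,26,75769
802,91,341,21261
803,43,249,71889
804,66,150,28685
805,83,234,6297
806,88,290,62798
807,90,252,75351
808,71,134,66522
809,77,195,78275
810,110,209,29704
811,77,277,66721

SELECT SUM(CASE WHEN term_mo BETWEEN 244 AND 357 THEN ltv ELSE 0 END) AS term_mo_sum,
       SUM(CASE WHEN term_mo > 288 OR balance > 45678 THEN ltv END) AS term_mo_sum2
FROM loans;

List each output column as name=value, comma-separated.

term_mo_sum=389, term_mo_sum2=625

[term_mo_sum: term_mo BETWEEN 244 AND 357]
loan_id=800: ✗
loan_id=801: ✗
loan_id=802: ✓ → 91
loan_id=803: ✓ → 43
loan_id=804: ✗
loan_id=805: ✗
loan_id=806: ✓ → 88
loan_id=807: ✓ → 90
loan_id=808: ✗
loan_id=809: ✗
loan_id=810: ✗
loan_id=811: ✓ → 77
term_mo_sum = 91 + 43 + 88 + 90 + 77 = 389
—
[term_mo_sum2: term_mo > 288 OR balance > 45678]
loan_id=800: ✗
loan_id=801: ✓ → 88
loan_id=802: ✓ → 91
loan_id=803: ✓ → 43
loan_id=804: ✗
loan_id=805: ✗
loan_id=806: ✓ → 88
loan_id=807: ✓ → 90
loan_id=808: ✓ → 71
loan_id=809: ✓ → 77
loan_id=810: ✗
loan_id=811: ✓ → 77
term_mo_sum2 = 88 + 91 + 43 + 88 + 90 + 71 + 77 + 77 = 625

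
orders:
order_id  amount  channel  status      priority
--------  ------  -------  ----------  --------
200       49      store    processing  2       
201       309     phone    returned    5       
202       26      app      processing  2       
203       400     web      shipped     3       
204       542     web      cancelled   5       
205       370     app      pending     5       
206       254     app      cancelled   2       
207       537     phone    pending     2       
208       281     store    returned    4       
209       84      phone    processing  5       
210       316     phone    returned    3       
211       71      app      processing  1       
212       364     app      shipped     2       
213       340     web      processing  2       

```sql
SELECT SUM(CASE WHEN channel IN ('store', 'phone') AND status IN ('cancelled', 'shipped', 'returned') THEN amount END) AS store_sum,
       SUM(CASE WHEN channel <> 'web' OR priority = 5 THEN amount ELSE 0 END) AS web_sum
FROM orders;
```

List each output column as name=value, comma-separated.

[store_sum: channel IN ('store', 'phone') AND status IN ('cancelled', 'shipped', 'returned')]
order_id=200: ✗
order_id=201: ✓ → 309
order_id=202: ✗
order_id=203: ✗
order_id=204: ✗
order_id=205: ✗
order_id=206: ✗
order_id=207: ✗
order_id=208: ✓ → 281
order_id=209: ✗
order_id=210: ✓ → 316
order_id=211: ✗
order_id=212: ✗
order_id=213: ✗
store_sum = 309 + 281 + 316 = 906
—
[web_sum: channel <> 'web' OR priority = 5]
order_id=200: ✓ → 49
order_id=201: ✓ → 309
order_id=202: ✓ → 26
order_id=203: ✗
order_id=204: ✓ → 542
order_id=205: ✓ → 370
order_id=206: ✓ → 254
order_id=207: ✓ → 537
order_id=208: ✓ → 281
order_id=209: ✓ → 84
order_id=210: ✓ → 316
order_id=211: ✓ → 71
order_id=212: ✓ → 364
order_id=213: ✗
web_sum = 49 + 309 + 26 + 542 + 370 + 254 + 537 + 281 + 84 + 316 + 71 + 364 = 3203

store_sum=906, web_sum=3203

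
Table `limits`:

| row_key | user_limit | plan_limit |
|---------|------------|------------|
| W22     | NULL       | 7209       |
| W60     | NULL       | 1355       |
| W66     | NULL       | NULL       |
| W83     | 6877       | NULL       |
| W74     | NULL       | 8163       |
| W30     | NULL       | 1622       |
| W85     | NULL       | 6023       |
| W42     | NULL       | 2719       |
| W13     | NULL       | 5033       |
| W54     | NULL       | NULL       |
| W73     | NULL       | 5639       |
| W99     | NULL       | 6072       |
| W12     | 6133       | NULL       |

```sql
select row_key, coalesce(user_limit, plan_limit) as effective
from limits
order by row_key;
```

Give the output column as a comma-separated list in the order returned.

6133, 5033, 7209, 1622, 2719, NULL, 1355, NULL, 5639, 8163, 6877, 6023, 6072

row_key=W12: user_limit=6133 → 6133
row_key=W13: user_limit=NULL, plan_limit=5033 → 5033
row_key=W22: user_limit=NULL, plan_limit=7209 → 7209
row_key=W30: user_limit=NULL, plan_limit=1622 → 1622
row_key=W42: user_limit=NULL, plan_limit=2719 → 2719
row_key=W54: user_limit=NULL, plan_limit=NULL (all NULL) → NULL
row_key=W60: user_limit=NULL, plan_limit=1355 → 1355
row_key=W66: user_limit=NULL, plan_limit=NULL (all NULL) → NULL
row_key=W73: user_limit=NULL, plan_limit=5639 → 5639
row_key=W74: user_limit=NULL, plan_limit=8163 → 8163
row_key=W83: user_limit=6877 → 6877
row_key=W85: user_limit=NULL, plan_limit=6023 → 6023
row_key=W99: user_limit=NULL, plan_limit=6072 → 6072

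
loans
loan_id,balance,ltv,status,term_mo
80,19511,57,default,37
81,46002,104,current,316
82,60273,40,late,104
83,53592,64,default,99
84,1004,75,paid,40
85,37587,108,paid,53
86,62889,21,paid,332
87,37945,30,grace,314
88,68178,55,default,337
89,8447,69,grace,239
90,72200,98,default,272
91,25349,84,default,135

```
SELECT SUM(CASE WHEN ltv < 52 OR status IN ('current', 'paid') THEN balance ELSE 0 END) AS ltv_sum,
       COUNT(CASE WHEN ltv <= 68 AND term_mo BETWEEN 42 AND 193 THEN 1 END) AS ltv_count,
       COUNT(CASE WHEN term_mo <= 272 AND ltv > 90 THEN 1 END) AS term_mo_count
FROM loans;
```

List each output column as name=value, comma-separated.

[ltv_sum: ltv < 52 OR status IN ('current', 'paid')]
loan_id=80: ✗
loan_id=81: ✓ → 46002
loan_id=82: ✓ → 60273
loan_id=83: ✗
loan_id=84: ✓ → 1004
loan_id=85: ✓ → 37587
loan_id=86: ✓ → 62889
loan_id=87: ✓ → 37945
loan_id=88: ✗
loan_id=89: ✗
loan_id=90: ✗
loan_id=91: ✗
ltv_sum = 46002 + 60273 + 1004 + 37587 + 62889 + 37945 = 245700
—
[ltv_count: ltv <= 68 AND term_mo BETWEEN 42 AND 193]
loan_id=80: ✗
loan_id=81: ✗
loan_id=82: ✓ → 1
loan_id=83: ✓ → 1
loan_id=84: ✗
loan_id=85: ✗
loan_id=86: ✗
loan_id=87: ✗
loan_id=88: ✗
loan_id=89: ✗
loan_id=90: ✗
loan_id=91: ✗
ltv_count = COUNT(1, 1) = 2
—
[term_mo_count: term_mo <= 272 AND ltv > 90]
loan_id=80: ✗
loan_id=81: ✗
loan_id=82: ✗
loan_id=83: ✗
loan_id=84: ✗
loan_id=85: ✓ → 1
loan_id=86: ✗
loan_id=87: ✗
loan_id=88: ✗
loan_id=89: ✗
loan_id=90: ✓ → 1
loan_id=91: ✗
term_mo_count = COUNT(1, 1) = 2

ltv_sum=245700, ltv_count=2, term_mo_count=2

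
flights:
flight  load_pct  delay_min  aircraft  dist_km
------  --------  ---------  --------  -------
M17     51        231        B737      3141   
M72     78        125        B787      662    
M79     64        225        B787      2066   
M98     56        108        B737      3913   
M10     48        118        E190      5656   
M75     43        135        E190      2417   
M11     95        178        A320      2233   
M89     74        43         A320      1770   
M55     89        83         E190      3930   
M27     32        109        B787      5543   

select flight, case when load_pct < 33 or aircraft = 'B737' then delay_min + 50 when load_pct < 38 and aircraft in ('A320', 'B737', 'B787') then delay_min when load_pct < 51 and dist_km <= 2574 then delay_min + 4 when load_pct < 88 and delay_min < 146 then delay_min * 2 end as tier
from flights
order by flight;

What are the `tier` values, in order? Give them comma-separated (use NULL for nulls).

flight=M10: load_pct < 88 and delay_min < 146 → 236
flight=M11: (no match → NULL) → NULL
flight=M17: load_pct < 33 or aircraft = 'B737' → 281
flight=M27: load_pct < 33 or aircraft = 'B737' → 159
flight=M55: (no match → NULL) → NULL
flight=M72: load_pct < 88 and delay_min < 146 → 250
flight=M75: load_pct < 51 and dist_km <= 2574 → 139
flight=M79: (no match → NULL) → NULL
flight=M89: load_pct < 88 and delay_min < 146 → 86
flight=M98: load_pct < 33 or aircraft = 'B737' → 158

236, NULL, 281, 159, NULL, 250, 139, NULL, 86, 158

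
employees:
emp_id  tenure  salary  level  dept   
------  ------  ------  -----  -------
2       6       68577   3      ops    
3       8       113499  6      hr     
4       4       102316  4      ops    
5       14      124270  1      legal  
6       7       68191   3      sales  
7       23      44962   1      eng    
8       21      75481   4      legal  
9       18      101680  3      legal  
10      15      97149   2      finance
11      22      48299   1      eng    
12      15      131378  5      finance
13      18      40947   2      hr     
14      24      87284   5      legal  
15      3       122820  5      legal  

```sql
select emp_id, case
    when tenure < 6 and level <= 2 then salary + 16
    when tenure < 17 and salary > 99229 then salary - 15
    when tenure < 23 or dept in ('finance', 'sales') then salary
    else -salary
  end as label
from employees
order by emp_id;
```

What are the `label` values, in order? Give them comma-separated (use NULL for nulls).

68577, 113484, 102301, 124255, 68191, -44962, 75481, 101680, 97149, 48299, 131363, 40947, -87284, 122805

emp_id=2: tenure < 23 or dept in ('finance', 'sales') → 68577
emp_id=3: tenure < 17 and salary > 99229 → 113484
emp_id=4: tenure < 17 and salary > 99229 → 102301
emp_id=5: tenure < 17 and salary > 99229 → 124255
emp_id=6: tenure < 23 or dept in ('finance', 'sales') → 68191
emp_id=7: ELSE → -44962
emp_id=8: tenure < 23 or dept in ('finance', 'sales') → 75481
emp_id=9: tenure < 23 or dept in ('finance', 'sales') → 101680
emp_id=10: tenure < 23 or dept in ('finance', 'sales') → 97149
emp_id=11: tenure < 23 or dept in ('finance', 'sales') → 48299
emp_id=12: tenure < 17 and salary > 99229 → 131363
emp_id=13: tenure < 23 or dept in ('finance', 'sales') → 40947
emp_id=14: ELSE → -87284
emp_id=15: tenure < 17 and salary > 99229 → 122805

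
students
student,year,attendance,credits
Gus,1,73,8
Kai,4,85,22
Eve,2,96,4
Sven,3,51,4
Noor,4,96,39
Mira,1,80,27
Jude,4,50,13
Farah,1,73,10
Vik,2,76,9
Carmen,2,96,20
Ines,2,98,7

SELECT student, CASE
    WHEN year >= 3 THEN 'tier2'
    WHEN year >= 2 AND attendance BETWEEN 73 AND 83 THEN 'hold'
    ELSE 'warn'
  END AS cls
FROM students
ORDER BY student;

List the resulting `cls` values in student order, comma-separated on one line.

student=Carmen: ELSE → warn
student=Eve: ELSE → warn
student=Farah: ELSE → warn
student=Gus: ELSE → warn
student=Ines: ELSE → warn
student=Jude: year >= 3 → tier2
student=Kai: year >= 3 → tier2
student=Mira: ELSE → warn
student=Noor: year >= 3 → tier2
student=Sven: year >= 3 → tier2
student=Vik: year >= 2 AND attendance BETWEEN 73 AND 83 → hold

warn, warn, warn, warn, warn, tier2, tier2, warn, tier2, tier2, hold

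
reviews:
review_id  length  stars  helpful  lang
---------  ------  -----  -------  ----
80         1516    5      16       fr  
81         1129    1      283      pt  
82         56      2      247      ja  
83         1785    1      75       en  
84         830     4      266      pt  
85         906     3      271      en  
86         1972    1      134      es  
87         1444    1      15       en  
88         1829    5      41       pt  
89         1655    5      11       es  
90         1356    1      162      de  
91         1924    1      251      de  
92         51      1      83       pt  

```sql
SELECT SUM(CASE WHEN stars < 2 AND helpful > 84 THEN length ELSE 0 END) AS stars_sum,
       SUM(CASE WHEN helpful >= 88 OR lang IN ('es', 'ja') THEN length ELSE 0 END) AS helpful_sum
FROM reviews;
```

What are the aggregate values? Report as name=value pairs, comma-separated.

[stars_sum: stars < 2 AND helpful > 84]
review_id=80: ✗
review_id=81: ✓ → 1129
review_id=82: ✗
review_id=83: ✗
review_id=84: ✗
review_id=85: ✗
review_id=86: ✓ → 1972
review_id=87: ✗
review_id=88: ✗
review_id=89: ✗
review_id=90: ✓ → 1356
review_id=91: ✓ → 1924
review_id=92: ✗
stars_sum = 1129 + 1972 + 1356 + 1924 = 6381
—
[helpful_sum: helpful >= 88 OR lang IN ('es', 'ja')]
review_id=80: ✗
review_id=81: ✓ → 1129
review_id=82: ✓ → 56
review_id=83: ✗
review_id=84: ✓ → 830
review_id=85: ✓ → 906
review_id=86: ✓ → 1972
review_id=87: ✗
review_id=88: ✗
review_id=89: ✓ → 1655
review_id=90: ✓ → 1356
review_id=91: ✓ → 1924
review_id=92: ✗
helpful_sum = 1129 + 56 + 830 + 906 + 1972 + 1655 + 1356 + 1924 = 9828

stars_sum=6381, helpful_sum=9828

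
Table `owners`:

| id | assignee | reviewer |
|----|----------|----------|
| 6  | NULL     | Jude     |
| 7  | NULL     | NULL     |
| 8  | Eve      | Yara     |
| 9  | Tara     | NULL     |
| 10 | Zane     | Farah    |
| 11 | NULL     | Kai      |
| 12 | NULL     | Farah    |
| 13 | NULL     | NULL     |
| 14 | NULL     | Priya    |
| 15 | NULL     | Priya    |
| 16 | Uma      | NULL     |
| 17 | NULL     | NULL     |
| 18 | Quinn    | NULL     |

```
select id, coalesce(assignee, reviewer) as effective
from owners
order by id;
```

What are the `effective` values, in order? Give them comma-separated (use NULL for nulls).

id=6: assignee=NULL, reviewer=Jude → Jude
id=7: assignee=NULL, reviewer=NULL (all NULL) → NULL
id=8: assignee=Eve → Eve
id=9: assignee=Tara → Tara
id=10: assignee=Zane → Zane
id=11: assignee=NULL, reviewer=Kai → Kai
id=12: assignee=NULL, reviewer=Farah → Farah
id=13: assignee=NULL, reviewer=NULL (all NULL) → NULL
id=14: assignee=NULL, reviewer=Priya → Priya
id=15: assignee=NULL, reviewer=Priya → Priya
id=16: assignee=Uma → Uma
id=17: assignee=NULL, reviewer=NULL (all NULL) → NULL
id=18: assignee=Quinn → Quinn

Jude, NULL, Eve, Tara, Zane, Kai, Farah, NULL, Priya, Priya, Uma, NULL, Quinn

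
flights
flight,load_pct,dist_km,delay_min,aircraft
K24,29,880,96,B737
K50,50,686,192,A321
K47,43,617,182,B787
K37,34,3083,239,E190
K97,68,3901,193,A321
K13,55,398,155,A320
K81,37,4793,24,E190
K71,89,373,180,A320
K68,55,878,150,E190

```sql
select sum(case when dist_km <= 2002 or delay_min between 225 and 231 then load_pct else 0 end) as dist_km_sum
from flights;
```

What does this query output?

321

flight=K24: ✓ → 29
flight=K50: ✓ → 50
flight=K47: ✓ → 43
flight=K37: ✗
flight=K97: ✗
flight=K13: ✓ → 55
flight=K81: ✗
flight=K71: ✓ → 89
flight=K68: ✓ → 55
dist_km_sum = 29 + 50 + 43 + 55 + 89 + 55 = 321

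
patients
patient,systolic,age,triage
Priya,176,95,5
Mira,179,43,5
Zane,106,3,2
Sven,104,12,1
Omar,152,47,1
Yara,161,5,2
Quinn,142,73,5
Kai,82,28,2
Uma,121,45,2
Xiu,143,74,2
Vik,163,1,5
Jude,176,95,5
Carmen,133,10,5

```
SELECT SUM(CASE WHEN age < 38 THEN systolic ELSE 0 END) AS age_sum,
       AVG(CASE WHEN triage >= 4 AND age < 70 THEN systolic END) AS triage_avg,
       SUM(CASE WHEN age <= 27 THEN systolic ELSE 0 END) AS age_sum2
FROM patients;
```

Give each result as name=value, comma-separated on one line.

[age_sum: age < 38]
patient=Priya: ✗
patient=Mira: ✗
patient=Zane: ✓ → 106
patient=Sven: ✓ → 104
patient=Omar: ✗
patient=Yara: ✓ → 161
patient=Quinn: ✗
patient=Kai: ✓ → 82
patient=Uma: ✗
patient=Xiu: ✗
patient=Vik: ✓ → 163
patient=Jude: ✗
patient=Carmen: ✓ → 133
age_sum = 106 + 104 + 161 + 82 + 163 + 133 = 749
—
[triage_avg: triage >= 4 AND age < 70]
patient=Priya: ✗
patient=Mira: ✓ → 179
patient=Zane: ✗
patient=Sven: ✗
patient=Omar: ✗
patient=Yara: ✗
patient=Quinn: ✗
patient=Kai: ✗
patient=Uma: ✗
patient=Xiu: ✗
patient=Vik: ✓ → 163
patient=Jude: ✗
patient=Carmen: ✓ → 133
triage_avg = (179 + 163 + 133) / 3 = 158.3333333333
—
[age_sum2: age <= 27]
patient=Priya: ✗
patient=Mira: ✗
patient=Zane: ✓ → 106
patient=Sven: ✓ → 104
patient=Omar: ✗
patient=Yara: ✓ → 161
patient=Quinn: ✗
patient=Kai: ✗
patient=Uma: ✗
patient=Xiu: ✗
patient=Vik: ✓ → 163
patient=Jude: ✗
patient=Carmen: ✓ → 133
age_sum2 = 106 + 104 + 161 + 163 + 133 = 667

age_sum=749, triage_avg=158.3333333333, age_sum2=667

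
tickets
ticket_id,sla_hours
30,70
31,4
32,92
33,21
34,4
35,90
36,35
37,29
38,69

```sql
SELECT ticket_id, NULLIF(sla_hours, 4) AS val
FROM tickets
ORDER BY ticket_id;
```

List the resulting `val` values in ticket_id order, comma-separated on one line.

70, NULL, 92, 21, NULL, 90, 35, 29, 69

ticket_id=30: sla_hours=70 vs 4: differ → 70
ticket_id=31: sla_hours=4 vs 4: equal → NULL
ticket_id=32: sla_hours=92 vs 4: differ → 92
ticket_id=33: sla_hours=21 vs 4: differ → 21
ticket_id=34: sla_hours=4 vs 4: equal → NULL
ticket_id=35: sla_hours=90 vs 4: differ → 90
ticket_id=36: sla_hours=35 vs 4: differ → 35
ticket_id=37: sla_hours=29 vs 4: differ → 29
ticket_id=38: sla_hours=69 vs 4: differ → 69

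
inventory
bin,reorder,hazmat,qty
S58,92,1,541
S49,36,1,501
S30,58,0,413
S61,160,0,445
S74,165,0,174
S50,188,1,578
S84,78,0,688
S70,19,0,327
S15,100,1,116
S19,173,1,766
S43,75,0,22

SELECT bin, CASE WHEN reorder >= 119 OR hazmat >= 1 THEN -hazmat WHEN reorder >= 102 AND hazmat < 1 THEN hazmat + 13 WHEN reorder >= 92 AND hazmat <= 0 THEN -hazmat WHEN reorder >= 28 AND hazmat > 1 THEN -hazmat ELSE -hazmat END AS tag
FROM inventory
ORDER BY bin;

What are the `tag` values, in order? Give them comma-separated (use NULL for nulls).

bin=S15: reorder >= 119 OR hazmat >= 1 → -1
bin=S19: reorder >= 119 OR hazmat >= 1 → -1
bin=S30: ELSE → 0
bin=S43: ELSE → 0
bin=S49: reorder >= 119 OR hazmat >= 1 → -1
bin=S50: reorder >= 119 OR hazmat >= 1 → -1
bin=S58: reorder >= 119 OR hazmat >= 1 → -1
bin=S61: reorder >= 119 OR hazmat >= 1 → 0
bin=S70: ELSE → 0
bin=S74: reorder >= 119 OR hazmat >= 1 → 0
bin=S84: ELSE → 0

-1, -1, 0, 0, -1, -1, -1, 0, 0, 0, 0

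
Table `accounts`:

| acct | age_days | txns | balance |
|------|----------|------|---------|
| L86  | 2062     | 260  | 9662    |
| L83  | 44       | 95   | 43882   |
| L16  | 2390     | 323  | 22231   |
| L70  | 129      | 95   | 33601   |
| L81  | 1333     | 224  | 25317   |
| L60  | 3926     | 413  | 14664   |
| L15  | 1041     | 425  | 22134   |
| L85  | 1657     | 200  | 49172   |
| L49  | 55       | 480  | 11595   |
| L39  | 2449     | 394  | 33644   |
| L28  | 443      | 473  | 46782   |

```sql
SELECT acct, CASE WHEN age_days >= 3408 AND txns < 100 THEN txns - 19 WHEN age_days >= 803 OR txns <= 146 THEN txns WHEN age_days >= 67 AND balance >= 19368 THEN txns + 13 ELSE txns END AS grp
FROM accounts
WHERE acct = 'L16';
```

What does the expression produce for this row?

323

acct = L16: age_days=2390, txns=323, balance=22231.
age_days >= 3408 AND txns < 100 → false
age_days >= 803 OR txns <= 146 → true → 323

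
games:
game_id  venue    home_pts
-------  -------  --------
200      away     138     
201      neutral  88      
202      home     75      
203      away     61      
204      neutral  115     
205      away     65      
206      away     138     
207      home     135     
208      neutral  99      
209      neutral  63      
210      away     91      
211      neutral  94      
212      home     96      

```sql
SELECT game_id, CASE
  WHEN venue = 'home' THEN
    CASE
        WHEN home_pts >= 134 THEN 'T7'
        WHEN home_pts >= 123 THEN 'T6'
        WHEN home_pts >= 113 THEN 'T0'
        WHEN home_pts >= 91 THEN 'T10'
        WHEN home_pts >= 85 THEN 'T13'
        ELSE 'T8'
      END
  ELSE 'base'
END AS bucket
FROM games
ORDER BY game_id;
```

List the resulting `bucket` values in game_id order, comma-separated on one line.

game_id=200: venue='away' → outer ELSE → base
game_id=201: venue='neutral' → outer ELSE → base
game_id=202: venue='home' → inner[ELSE] → T8
game_id=203: venue='away' → outer ELSE → base
game_id=204: venue='neutral' → outer ELSE → base
game_id=205: venue='away' → outer ELSE → base
game_id=206: venue='away' → outer ELSE → base
game_id=207: venue='home' → inner[home_pts >= 134] → T7
game_id=208: venue='neutral' → outer ELSE → base
game_id=209: venue='neutral' → outer ELSE → base
game_id=210: venue='away' → outer ELSE → base
game_id=211: venue='neutral' → outer ELSE → base
game_id=212: venue='home' → inner[home_pts >= 91] → T10

base, base, T8, base, base, base, base, T7, base, base, base, base, T10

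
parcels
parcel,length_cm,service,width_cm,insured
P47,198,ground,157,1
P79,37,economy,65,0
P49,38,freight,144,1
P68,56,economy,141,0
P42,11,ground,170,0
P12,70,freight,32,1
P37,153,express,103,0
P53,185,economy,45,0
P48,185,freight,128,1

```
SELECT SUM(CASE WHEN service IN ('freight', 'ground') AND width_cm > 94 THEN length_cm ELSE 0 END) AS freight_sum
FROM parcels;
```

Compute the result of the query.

432

parcel=P47: ✓ → 198
parcel=P79: ✗
parcel=P49: ✓ → 38
parcel=P68: ✗
parcel=P42: ✓ → 11
parcel=P12: ✗
parcel=P37: ✗
parcel=P53: ✗
parcel=P48: ✓ → 185
freight_sum = 198 + 38 + 11 + 185 = 432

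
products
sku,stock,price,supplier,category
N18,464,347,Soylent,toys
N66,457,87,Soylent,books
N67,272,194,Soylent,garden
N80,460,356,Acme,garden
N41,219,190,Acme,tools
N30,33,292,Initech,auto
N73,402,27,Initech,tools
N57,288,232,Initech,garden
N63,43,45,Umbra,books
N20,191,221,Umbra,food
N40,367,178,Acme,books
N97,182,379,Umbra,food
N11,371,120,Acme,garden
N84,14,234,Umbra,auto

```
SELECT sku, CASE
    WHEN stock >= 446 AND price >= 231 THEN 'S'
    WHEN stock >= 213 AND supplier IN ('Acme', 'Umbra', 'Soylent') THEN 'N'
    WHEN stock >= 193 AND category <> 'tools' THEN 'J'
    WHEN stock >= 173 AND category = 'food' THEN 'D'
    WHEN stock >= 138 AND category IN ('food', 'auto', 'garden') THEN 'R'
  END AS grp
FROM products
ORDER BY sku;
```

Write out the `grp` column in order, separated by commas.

sku=N11: stock >= 213 AND supplier IN ('Acme', 'Umbra', 'Soylent') → N
sku=N18: stock >= 446 AND price >= 231 → S
sku=N20: stock >= 173 AND category = 'food' → D
sku=N30: (no match → NULL) → NULL
sku=N40: stock >= 213 AND supplier IN ('Acme', 'Umbra', 'Soylent') → N
sku=N41: stock >= 213 AND supplier IN ('Acme', 'Umbra', 'Soylent') → N
sku=N57: stock >= 193 AND category <> 'tools' → J
sku=N63: (no match → NULL) → NULL
sku=N66: stock >= 213 AND supplier IN ('Acme', 'Umbra', 'Soylent') → N
sku=N67: stock >= 213 AND supplier IN ('Acme', 'Umbra', 'Soylent') → N
sku=N73: (no match → NULL) → NULL
sku=N80: stock >= 446 AND price >= 231 → S
sku=N84: (no match → NULL) → NULL
sku=N97: stock >= 173 AND category = 'food' → D

N, S, D, NULL, N, N, J, NULL, N, N, NULL, S, NULL, D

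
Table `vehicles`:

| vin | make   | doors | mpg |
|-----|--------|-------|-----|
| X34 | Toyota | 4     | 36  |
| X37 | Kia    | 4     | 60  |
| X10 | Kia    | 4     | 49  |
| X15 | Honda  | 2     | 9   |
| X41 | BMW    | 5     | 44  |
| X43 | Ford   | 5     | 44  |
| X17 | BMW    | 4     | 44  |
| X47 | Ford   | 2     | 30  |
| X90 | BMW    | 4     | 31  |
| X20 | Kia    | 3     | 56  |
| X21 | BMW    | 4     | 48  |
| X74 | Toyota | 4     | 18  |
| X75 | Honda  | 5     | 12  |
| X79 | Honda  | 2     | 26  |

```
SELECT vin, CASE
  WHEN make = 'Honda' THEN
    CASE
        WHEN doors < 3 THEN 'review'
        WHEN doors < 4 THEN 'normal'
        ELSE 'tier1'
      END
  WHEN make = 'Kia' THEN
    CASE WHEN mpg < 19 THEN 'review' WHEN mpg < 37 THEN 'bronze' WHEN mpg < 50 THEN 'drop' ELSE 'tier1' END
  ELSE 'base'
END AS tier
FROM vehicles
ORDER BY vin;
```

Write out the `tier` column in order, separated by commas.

drop, review, base, tier1, base, base, tier1, base, base, base, base, tier1, review, base

vin=X10: make='Kia' → inner[mpg < 50] → drop
vin=X15: make='Honda' → inner[doors < 3] → review
vin=X17: make='BMW' → outer ELSE → base
vin=X20: make='Kia' → inner[ELSE] → tier1
vin=X21: make='BMW' → outer ELSE → base
vin=X34: make='Toyota' → outer ELSE → base
vin=X37: make='Kia' → inner[ELSE] → tier1
vin=X41: make='BMW' → outer ELSE → base
vin=X43: make='Ford' → outer ELSE → base
vin=X47: make='Ford' → outer ELSE → base
vin=X74: make='Toyota' → outer ELSE → base
vin=X75: make='Honda' → inner[ELSE] → tier1
vin=X79: make='Honda' → inner[doors < 3] → review
vin=X90: make='BMW' → outer ELSE → base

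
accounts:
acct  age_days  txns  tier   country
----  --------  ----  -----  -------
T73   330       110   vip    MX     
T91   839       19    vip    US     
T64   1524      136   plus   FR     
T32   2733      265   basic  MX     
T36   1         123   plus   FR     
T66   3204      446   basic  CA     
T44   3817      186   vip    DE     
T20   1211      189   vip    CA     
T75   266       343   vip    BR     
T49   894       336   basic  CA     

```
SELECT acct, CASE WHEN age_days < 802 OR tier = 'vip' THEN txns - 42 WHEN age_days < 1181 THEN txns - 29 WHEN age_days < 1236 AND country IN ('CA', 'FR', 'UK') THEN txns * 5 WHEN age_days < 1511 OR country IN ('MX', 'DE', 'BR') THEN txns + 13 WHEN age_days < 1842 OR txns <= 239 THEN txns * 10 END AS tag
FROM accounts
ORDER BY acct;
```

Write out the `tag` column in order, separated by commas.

acct=T20: age_days < 802 OR tier = 'vip' → 147
acct=T32: age_days < 1511 OR country IN ('MX', 'DE', 'BR') → 278
acct=T36: age_days < 802 OR tier = 'vip' → 81
acct=T44: age_days < 802 OR tier = 'vip' → 144
acct=T49: age_days < 1181 → 307
acct=T64: age_days < 1842 OR txns <= 239 → 1360
acct=T66: (no match → NULL) → NULL
acct=T73: age_days < 802 OR tier = 'vip' → 68
acct=T75: age_days < 802 OR tier = 'vip' → 301
acct=T91: age_days < 802 OR tier = 'vip' → -23

147, 278, 81, 144, 307, 1360, NULL, 68, 301, -23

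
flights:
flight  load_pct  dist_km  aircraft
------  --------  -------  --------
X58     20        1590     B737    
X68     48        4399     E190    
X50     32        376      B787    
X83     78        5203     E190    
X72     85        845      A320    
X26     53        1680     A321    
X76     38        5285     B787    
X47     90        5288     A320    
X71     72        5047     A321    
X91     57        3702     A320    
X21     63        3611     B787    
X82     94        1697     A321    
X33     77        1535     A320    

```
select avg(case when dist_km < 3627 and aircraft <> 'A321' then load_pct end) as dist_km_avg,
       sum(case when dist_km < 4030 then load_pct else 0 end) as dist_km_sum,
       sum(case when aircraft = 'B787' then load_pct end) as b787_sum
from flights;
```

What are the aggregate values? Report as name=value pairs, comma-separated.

[dist_km_avg: dist_km < 3627 and aircraft <> 'A321']
flight=X58: ✓ → 20
flight=X68: ✗
flight=X50: ✓ → 32
flight=X83: ✗
flight=X72: ✓ → 85
flight=X26: ✗
flight=X76: ✗
flight=X47: ✗
flight=X71: ✗
flight=X91: ✗
flight=X21: ✓ → 63
flight=X82: ✗
flight=X33: ✓ → 77
dist_km_avg = (20 + 32 + 85 + 63 + 77) / 5 = 55.4
—
[dist_km_sum: dist_km < 4030]
flight=X58: ✓ → 20
flight=X68: ✗
flight=X50: ✓ → 32
flight=X83: ✗
flight=X72: ✓ → 85
flight=X26: ✓ → 53
flight=X76: ✗
flight=X47: ✗
flight=X71: ✗
flight=X91: ✓ → 57
flight=X21: ✓ → 63
flight=X82: ✓ → 94
flight=X33: ✓ → 77
dist_km_sum = 20 + 32 + 85 + 53 + 57 + 63 + 94 + 77 = 481
—
[b787_sum: aircraft = 'B787']
flight=X58: ✗
flight=X68: ✗
flight=X50: ✓ → 32
flight=X83: ✗
flight=X72: ✗
flight=X26: ✗
flight=X76: ✓ → 38
flight=X47: ✗
flight=X71: ✗
flight=X91: ✗
flight=X21: ✓ → 63
flight=X82: ✗
flight=X33: ✗
b787_sum = 32 + 38 + 63 = 133

dist_km_avg=55.4, dist_km_sum=481, b787_sum=133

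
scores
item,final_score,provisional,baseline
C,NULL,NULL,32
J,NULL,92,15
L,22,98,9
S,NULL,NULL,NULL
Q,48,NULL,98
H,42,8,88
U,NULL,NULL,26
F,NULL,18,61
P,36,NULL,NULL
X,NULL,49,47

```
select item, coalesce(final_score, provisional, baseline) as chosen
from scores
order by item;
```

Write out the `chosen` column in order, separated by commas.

32, 18, 42, 92, 22, 36, 48, NULL, 26, 49

item=C: final_score=NULL, provisional=NULL, baseline=32 → 32
item=F: final_score=NULL, provisional=18 → 18
item=H: final_score=42 → 42
item=J: final_score=NULL, provisional=92 → 92
item=L: final_score=22 → 22
item=P: final_score=36 → 36
item=Q: final_score=48 → 48
item=S: final_score=NULL, provisional=NULL, baseline=NULL (all NULL) → NULL
item=U: final_score=NULL, provisional=NULL, baseline=26 → 26
item=X: final_score=NULL, provisional=49 → 49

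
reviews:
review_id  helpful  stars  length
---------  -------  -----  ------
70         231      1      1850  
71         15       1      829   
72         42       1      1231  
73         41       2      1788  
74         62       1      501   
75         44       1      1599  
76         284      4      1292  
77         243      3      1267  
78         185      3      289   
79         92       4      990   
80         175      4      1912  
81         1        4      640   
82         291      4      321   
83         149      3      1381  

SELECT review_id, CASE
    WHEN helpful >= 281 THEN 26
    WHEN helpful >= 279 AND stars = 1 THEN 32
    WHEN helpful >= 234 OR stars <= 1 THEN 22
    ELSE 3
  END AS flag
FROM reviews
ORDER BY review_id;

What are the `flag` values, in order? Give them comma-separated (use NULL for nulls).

22, 22, 22, 3, 22, 22, 26, 22, 3, 3, 3, 3, 26, 3

review_id=70: helpful >= 234 OR stars <= 1 → 22
review_id=71: helpful >= 234 OR stars <= 1 → 22
review_id=72: helpful >= 234 OR stars <= 1 → 22
review_id=73: ELSE → 3
review_id=74: helpful >= 234 OR stars <= 1 → 22
review_id=75: helpful >= 234 OR stars <= 1 → 22
review_id=76: helpful >= 281 → 26
review_id=77: helpful >= 234 OR stars <= 1 → 22
review_id=78: ELSE → 3
review_id=79: ELSE → 3
review_id=80: ELSE → 3
review_id=81: ELSE → 3
review_id=82: helpful >= 281 → 26
review_id=83: ELSE → 3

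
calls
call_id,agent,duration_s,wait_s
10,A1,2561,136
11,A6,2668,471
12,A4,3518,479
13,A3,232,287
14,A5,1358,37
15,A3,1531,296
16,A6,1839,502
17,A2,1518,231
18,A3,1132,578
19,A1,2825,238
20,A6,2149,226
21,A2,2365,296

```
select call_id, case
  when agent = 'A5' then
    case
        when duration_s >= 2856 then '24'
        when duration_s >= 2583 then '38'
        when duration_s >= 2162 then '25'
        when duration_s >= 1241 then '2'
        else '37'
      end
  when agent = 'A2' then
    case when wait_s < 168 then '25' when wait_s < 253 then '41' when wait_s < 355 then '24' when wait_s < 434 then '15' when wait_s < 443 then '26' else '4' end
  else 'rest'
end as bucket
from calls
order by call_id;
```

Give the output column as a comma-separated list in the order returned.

rest, rest, rest, rest, 2, rest, rest, 41, rest, rest, rest, 24

call_id=10: agent='A1' → outer ELSE → rest
call_id=11: agent='A6' → outer ELSE → rest
call_id=12: agent='A4' → outer ELSE → rest
call_id=13: agent='A3' → outer ELSE → rest
call_id=14: agent='A5' → inner[duration_s >= 1241] → 2
call_id=15: agent='A3' → outer ELSE → rest
call_id=16: agent='A6' → outer ELSE → rest
call_id=17: agent='A2' → inner[wait_s < 253] → 41
call_id=18: agent='A3' → outer ELSE → rest
call_id=19: agent='A1' → outer ELSE → rest
call_id=20: agent='A6' → outer ELSE → rest
call_id=21: agent='A2' → inner[wait_s < 355] → 24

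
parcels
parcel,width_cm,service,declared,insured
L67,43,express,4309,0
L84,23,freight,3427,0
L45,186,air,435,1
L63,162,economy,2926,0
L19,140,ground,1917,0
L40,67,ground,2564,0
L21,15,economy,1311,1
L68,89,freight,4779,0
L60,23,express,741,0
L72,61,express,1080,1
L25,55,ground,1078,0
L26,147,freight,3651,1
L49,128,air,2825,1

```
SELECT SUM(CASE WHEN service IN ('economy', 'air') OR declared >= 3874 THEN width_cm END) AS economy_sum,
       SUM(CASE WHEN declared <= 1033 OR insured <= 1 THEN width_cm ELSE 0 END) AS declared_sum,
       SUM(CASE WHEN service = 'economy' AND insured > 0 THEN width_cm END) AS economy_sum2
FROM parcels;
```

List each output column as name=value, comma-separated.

economy_sum=623, declared_sum=1139, economy_sum2=15

[economy_sum: service IN ('economy', 'air') OR declared >= 3874]
parcel=L67: ✓ → 43
parcel=L84: ✗
parcel=L45: ✓ → 186
parcel=L63: ✓ → 162
parcel=L19: ✗
parcel=L40: ✗
parcel=L21: ✓ → 15
parcel=L68: ✓ → 89
parcel=L60: ✗
parcel=L72: ✗
parcel=L25: ✗
parcel=L26: ✗
parcel=L49: ✓ → 128
economy_sum = 43 + 186 + 162 + 15 + 89 + 128 = 623
—
[declared_sum: declared <= 1033 OR insured <= 1]
parcel=L67: ✓ → 43
parcel=L84: ✓ → 23
parcel=L45: ✓ → 186
parcel=L63: ✓ → 162
parcel=L19: ✓ → 140
parcel=L40: ✓ → 67
parcel=L21: ✓ → 15
parcel=L68: ✓ → 89
parcel=L60: ✓ → 23
parcel=L72: ✓ → 61
parcel=L25: ✓ → 55
parcel=L26: ✓ → 147
parcel=L49: ✓ → 128
declared_sum = 43 + 23 + 186 + 162 + 140 + 67 + 15 + 89 + 23 + 61 + 55 + 147 + 128 = 1139
—
[economy_sum2: service = 'economy' AND insured > 0]
parcel=L67: ✗
parcel=L84: ✗
parcel=L45: ✗
parcel=L63: ✗
parcel=L19: ✗
parcel=L40: ✗
parcel=L21: ✓ → 15
parcel=L68: ✗
parcel=L60: ✗
parcel=L72: ✗
parcel=L25: ✗
parcel=L26: ✗
parcel=L49: ✗
economy_sum2 = 15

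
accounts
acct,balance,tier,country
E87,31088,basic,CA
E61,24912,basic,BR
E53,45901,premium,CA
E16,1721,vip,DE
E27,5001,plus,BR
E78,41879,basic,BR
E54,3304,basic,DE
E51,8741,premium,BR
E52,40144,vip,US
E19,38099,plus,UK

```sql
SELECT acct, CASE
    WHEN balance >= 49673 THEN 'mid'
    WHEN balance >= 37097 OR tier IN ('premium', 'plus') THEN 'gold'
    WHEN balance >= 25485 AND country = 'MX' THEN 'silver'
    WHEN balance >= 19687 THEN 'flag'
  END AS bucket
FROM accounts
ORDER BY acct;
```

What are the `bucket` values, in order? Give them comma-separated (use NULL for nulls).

acct=E16: (no match → NULL) → NULL
acct=E19: balance >= 37097 OR tier IN ('premium', 'plus') → gold
acct=E27: balance >= 37097 OR tier IN ('premium', 'plus') → gold
acct=E51: balance >= 37097 OR tier IN ('premium', 'plus') → gold
acct=E52: balance >= 37097 OR tier IN ('premium', 'plus') → gold
acct=E53: balance >= 37097 OR tier IN ('premium', 'plus') → gold
acct=E54: (no match → NULL) → NULL
acct=E61: balance >= 19687 → flag
acct=E78: balance >= 37097 OR tier IN ('premium', 'plus') → gold
acct=E87: balance >= 19687 → flag

NULL, gold, gold, gold, gold, gold, NULL, flag, gold, flag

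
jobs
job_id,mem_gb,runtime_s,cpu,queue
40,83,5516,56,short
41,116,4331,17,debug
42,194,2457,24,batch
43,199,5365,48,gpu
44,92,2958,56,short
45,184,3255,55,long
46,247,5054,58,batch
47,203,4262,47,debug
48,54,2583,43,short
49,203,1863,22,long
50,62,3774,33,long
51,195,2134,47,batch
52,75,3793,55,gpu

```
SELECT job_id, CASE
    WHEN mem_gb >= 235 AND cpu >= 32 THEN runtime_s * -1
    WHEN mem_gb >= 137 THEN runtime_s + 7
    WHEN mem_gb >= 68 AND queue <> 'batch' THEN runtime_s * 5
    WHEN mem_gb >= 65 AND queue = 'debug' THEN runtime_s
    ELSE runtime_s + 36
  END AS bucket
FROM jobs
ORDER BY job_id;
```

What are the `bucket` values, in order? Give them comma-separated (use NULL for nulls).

job_id=40: mem_gb >= 68 AND queue <> 'batch' → 27580
job_id=41: mem_gb >= 68 AND queue <> 'batch' → 21655
job_id=42: mem_gb >= 137 → 2464
job_id=43: mem_gb >= 137 → 5372
job_id=44: mem_gb >= 68 AND queue <> 'batch' → 14790
job_id=45: mem_gb >= 137 → 3262
job_id=46: mem_gb >= 235 AND cpu >= 32 → -5054
job_id=47: mem_gb >= 137 → 4269
job_id=48: ELSE → 2619
job_id=49: mem_gb >= 137 → 1870
job_id=50: ELSE → 3810
job_id=51: mem_gb >= 137 → 2141
job_id=52: mem_gb >= 68 AND queue <> 'batch' → 18965

27580, 21655, 2464, 5372, 14790, 3262, -5054, 4269, 2619, 1870, 3810, 2141, 18965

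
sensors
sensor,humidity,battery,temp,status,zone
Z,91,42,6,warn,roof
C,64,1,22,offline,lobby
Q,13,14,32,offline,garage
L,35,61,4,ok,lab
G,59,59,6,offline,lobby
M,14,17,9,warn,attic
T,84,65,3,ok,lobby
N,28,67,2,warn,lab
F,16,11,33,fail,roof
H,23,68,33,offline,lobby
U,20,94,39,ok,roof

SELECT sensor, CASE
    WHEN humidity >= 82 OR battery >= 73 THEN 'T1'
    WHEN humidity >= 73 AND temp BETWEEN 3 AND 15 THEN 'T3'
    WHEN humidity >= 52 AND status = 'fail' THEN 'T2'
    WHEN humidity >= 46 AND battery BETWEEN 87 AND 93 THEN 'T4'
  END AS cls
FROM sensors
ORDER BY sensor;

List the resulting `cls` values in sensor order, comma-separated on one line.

sensor=C: (no match → NULL) → NULL
sensor=F: (no match → NULL) → NULL
sensor=G: (no match → NULL) → NULL
sensor=H: (no match → NULL) → NULL
sensor=L: (no match → NULL) → NULL
sensor=M: (no match → NULL) → NULL
sensor=N: (no match → NULL) → NULL
sensor=Q: (no match → NULL) → NULL
sensor=T: humidity >= 82 OR battery >= 73 → T1
sensor=U: humidity >= 82 OR battery >= 73 → T1
sensor=Z: humidity >= 82 OR battery >= 73 → T1

NULL, NULL, NULL, NULL, NULL, NULL, NULL, NULL, T1, T1, T1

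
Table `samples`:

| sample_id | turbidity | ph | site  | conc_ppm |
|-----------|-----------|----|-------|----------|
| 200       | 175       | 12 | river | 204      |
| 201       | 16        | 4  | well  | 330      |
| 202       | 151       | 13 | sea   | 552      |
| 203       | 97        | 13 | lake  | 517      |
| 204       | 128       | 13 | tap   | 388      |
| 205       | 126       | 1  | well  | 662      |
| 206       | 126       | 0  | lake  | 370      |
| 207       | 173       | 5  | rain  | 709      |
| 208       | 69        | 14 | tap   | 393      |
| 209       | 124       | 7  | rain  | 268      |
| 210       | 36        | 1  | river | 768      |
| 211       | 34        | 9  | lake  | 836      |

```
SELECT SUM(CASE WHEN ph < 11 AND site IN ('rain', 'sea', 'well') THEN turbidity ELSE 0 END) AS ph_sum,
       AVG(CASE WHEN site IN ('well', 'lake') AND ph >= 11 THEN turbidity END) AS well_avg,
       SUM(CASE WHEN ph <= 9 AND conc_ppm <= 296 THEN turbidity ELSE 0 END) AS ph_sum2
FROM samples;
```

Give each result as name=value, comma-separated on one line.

ph_sum=439, well_avg=97, ph_sum2=124

[ph_sum: ph < 11 AND site IN ('rain', 'sea', 'well')]
sample_id=200: ✗
sample_id=201: ✓ → 16
sample_id=202: ✗
sample_id=203: ✗
sample_id=204: ✗
sample_id=205: ✓ → 126
sample_id=206: ✗
sample_id=207: ✓ → 173
sample_id=208: ✗
sample_id=209: ✓ → 124
sample_id=210: ✗
sample_id=211: ✗
ph_sum = 16 + 126 + 173 + 124 = 439
—
[well_avg: site IN ('well', 'lake') AND ph >= 11]
sample_id=200: ✗
sample_id=201: ✗
sample_id=202: ✗
sample_id=203: ✓ → 97
sample_id=204: ✗
sample_id=205: ✗
sample_id=206: ✗
sample_id=207: ✗
sample_id=208: ✗
sample_id=209: ✗
sample_id=210: ✗
sample_id=211: ✗
well_avg = 97
—
[ph_sum2: ph <= 9 AND conc_ppm <= 296]
sample_id=200: ✗
sample_id=201: ✗
sample_id=202: ✗
sample_id=203: ✗
sample_id=204: ✗
sample_id=205: ✗
sample_id=206: ✗
sample_id=207: ✗
sample_id=208: ✗
sample_id=209: ✓ → 124
sample_id=210: ✗
sample_id=211: ✗
ph_sum2 = 124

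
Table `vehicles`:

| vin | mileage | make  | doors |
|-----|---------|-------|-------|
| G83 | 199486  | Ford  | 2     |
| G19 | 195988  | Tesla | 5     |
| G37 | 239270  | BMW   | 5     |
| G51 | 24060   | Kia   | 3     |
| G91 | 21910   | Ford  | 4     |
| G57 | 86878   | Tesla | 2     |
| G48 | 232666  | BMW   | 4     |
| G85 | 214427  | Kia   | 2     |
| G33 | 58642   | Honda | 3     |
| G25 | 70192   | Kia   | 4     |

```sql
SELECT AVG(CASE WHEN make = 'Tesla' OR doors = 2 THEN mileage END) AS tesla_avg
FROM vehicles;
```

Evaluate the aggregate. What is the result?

174194.75

vin=G83: ✓ → 199486
vin=G19: ✓ → 195988
vin=G37: ✗
vin=G51: ✗
vin=G91: ✗
vin=G57: ✓ → 86878
vin=G48: ✗
vin=G85: ✓ → 214427
vin=G33: ✗
vin=G25: ✗
tesla_avg = (199486 + 195988 + 86878 + 214427) / 4 = 174194.75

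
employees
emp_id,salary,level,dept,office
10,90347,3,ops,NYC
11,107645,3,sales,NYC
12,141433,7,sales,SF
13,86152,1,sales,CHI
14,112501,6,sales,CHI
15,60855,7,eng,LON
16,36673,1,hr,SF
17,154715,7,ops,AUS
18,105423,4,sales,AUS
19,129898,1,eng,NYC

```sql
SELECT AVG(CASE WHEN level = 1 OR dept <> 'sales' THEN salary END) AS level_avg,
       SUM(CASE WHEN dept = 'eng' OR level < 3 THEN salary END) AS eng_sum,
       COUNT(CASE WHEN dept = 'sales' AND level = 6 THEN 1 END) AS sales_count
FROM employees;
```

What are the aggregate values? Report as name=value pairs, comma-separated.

[level_avg: level = 1 OR dept <> 'sales']
emp_id=10: ✓ → 90347
emp_id=11: ✗
emp_id=12: ✗
emp_id=13: ✓ → 86152
emp_id=14: ✗
emp_id=15: ✓ → 60855
emp_id=16: ✓ → 36673
emp_id=17: ✓ → 154715
emp_id=18: ✗
emp_id=19: ✓ → 129898
level_avg = (90347 + 86152 + 60855 + 36673 + 154715 + 129898) / 6 = 93106.6666666667
—
[eng_sum: dept = 'eng' OR level < 3]
emp_id=10: ✗
emp_id=11: ✗
emp_id=12: ✗
emp_id=13: ✓ → 86152
emp_id=14: ✗
emp_id=15: ✓ → 60855
emp_id=16: ✓ → 36673
emp_id=17: ✗
emp_id=18: ✗
emp_id=19: ✓ → 129898
eng_sum = 86152 + 60855 + 36673 + 129898 = 313578
—
[sales_count: dept = 'sales' AND level = 6]
emp_id=10: ✗
emp_id=11: ✗
emp_id=12: ✗
emp_id=13: ✗
emp_id=14: ✓ → 1
emp_id=15: ✗
emp_id=16: ✗
emp_id=17: ✗
emp_id=18: ✗
emp_id=19: ✗
sales_count = COUNT(1) = 1

level_avg=93106.6666666667, eng_sum=313578, sales_count=1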